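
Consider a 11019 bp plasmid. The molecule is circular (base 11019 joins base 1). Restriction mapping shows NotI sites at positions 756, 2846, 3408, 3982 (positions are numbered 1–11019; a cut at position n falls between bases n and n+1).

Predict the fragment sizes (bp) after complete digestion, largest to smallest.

Circular molecule, 4 cuts → 4 fragments:
  2846 − 756 = 2090 bp
  3408 − 2846 = 562 bp
  3982 − 3408 = 574 bp
  wrap: 11019 − 3982 + 756 = 7793 bp
Sorted largest to smallest: 7793, 2090, 574, 562 bp.

7793, 2090, 574, 562 bp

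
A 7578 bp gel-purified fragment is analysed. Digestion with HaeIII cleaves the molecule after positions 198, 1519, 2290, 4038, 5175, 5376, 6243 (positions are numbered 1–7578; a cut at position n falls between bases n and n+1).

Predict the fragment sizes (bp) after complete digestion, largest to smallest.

Linear molecule, 7 cuts → 8 fragments:
  198 − 0 = 198 bp
  1519 − 198 = 1321 bp
  2290 − 1519 = 771 bp
  4038 − 2290 = 1748 bp
  5175 − 4038 = 1137 bp
  5376 − 5175 = 201 bp
  6243 − 5376 = 867 bp
  7578 − 6243 = 1335 bp
Sorted largest to smallest: 1748, 1335, 1321, 1137, 867, 771, 201, 198 bp.

1748, 1335, 1321, 1137, 867, 771, 201, 198 bp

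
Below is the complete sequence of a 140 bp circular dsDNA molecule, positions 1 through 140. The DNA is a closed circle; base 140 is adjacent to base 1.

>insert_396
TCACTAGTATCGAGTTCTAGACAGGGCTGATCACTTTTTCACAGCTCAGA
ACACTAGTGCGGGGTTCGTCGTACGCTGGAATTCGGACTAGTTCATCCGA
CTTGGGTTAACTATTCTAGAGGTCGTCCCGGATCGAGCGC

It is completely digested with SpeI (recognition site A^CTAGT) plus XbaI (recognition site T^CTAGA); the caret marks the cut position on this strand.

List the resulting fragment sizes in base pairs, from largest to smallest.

SpeI sites (ACTAGT) start at positions 3, 53, 87.
SpeI cuts after the first base of each site, so after positions 3, 53, 87.
XbaI sites (TCTAGA) start at positions 16, 115.
XbaI cuts after the first base of each site, so after positions 16, 115.
Combined cut positions: 3, 16, 53, 87, 115.
Circular molecule, 5 cuts → 5 fragments:
  4–16 → 13 bp
  17–53 → 37 bp
  54–87 → 34 bp
  88–115 → 28 bp
  116–140 then 1–3 → 25 + 3 = 28 bp
Sorted largest to smallest: 37, 34, 28, 28, 13 bp.

37, 34, 28, 28, 13 bp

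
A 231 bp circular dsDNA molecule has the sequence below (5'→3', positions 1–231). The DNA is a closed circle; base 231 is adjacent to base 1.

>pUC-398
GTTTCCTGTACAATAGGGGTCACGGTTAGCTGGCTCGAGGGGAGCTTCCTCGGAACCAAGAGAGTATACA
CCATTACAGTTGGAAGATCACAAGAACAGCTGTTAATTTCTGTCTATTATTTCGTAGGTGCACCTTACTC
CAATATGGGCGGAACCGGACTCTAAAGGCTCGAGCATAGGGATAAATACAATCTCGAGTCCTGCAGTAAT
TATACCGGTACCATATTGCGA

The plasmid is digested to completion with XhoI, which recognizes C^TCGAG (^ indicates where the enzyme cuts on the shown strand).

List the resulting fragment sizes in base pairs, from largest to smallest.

135, 72, 24 bp

XhoI sites (CTCGAG) start at positions 34, 169, 193.
XhoI cuts after the first base of each site, so after positions 34, 169, 193.
Circular molecule, 3 cuts → 3 fragments:
  35–169 → 135 bp
  170–193 → 24 bp
  194–231 then 1–34 → 38 + 34 = 72 bp
Sorted largest to smallest: 135, 72, 24 bp.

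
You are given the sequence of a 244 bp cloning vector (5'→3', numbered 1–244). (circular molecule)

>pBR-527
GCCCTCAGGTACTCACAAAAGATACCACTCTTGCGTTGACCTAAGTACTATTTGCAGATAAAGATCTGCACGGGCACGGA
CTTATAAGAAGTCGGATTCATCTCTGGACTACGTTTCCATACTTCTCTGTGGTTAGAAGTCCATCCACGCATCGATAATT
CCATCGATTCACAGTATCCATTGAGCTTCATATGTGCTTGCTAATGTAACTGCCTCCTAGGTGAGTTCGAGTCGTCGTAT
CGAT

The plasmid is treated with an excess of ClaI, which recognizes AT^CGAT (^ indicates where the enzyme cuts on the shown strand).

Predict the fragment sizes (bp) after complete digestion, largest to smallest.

ClaI sites (ATCGAT) start at positions 151, 163, 239.
ClaI cuts after base 2 of each site, so after positions 152, 164, 240.
Circular molecule, 3 cuts → 3 fragments:
  153–164 → 12 bp
  165–240 → 76 bp
  241–244 then 1–152 → 4 + 152 = 156 bp
Sorted largest to smallest: 156, 76, 12 bp.

156, 76, 12 bp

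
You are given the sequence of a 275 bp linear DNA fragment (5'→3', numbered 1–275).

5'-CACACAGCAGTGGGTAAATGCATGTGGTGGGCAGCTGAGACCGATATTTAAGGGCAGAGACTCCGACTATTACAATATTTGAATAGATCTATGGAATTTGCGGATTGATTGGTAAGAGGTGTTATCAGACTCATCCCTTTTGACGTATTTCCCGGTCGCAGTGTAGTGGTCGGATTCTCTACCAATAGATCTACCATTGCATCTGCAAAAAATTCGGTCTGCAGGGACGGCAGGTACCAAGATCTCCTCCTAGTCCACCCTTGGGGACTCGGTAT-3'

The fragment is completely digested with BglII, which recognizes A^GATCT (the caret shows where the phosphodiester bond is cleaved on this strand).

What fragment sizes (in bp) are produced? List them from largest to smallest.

BglII sites (AGATCT) start at positions 85, 187, 240.
BglII cuts after the first base of each site, so after positions 85, 187, 240.
Linear molecule, 3 cuts → 4 fragments:
  1–85 → 85 bp
  86–187 → 102 bp
  188–240 → 53 bp
  241–275 → 35 bp
Sorted largest to smallest: 102, 85, 53, 35 bp.

102, 85, 53, 35 bp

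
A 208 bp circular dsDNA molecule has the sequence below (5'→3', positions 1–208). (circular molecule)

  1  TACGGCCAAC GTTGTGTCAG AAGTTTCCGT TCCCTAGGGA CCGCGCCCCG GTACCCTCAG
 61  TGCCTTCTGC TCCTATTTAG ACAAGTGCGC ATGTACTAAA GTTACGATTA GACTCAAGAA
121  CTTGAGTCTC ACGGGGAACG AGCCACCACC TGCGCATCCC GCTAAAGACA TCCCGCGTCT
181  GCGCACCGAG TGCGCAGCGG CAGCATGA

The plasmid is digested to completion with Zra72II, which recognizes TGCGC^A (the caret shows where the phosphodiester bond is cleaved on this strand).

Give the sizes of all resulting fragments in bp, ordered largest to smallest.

Zra72II sites (TGCGCA) start at positions 86, 151, 180, 191.
Zra72II cuts after base 5 of each site (before the last base), so after positions 90, 155, 184, 195.
Circular molecule, 4 cuts → 4 fragments:
  91–155 → 65 bp
  156–184 → 29 bp
  185–195 → 11 bp
  196–208 then 1–90 → 13 + 90 = 103 bp
Sorted largest to smallest: 103, 65, 29, 11 bp.

103, 65, 29, 11 bp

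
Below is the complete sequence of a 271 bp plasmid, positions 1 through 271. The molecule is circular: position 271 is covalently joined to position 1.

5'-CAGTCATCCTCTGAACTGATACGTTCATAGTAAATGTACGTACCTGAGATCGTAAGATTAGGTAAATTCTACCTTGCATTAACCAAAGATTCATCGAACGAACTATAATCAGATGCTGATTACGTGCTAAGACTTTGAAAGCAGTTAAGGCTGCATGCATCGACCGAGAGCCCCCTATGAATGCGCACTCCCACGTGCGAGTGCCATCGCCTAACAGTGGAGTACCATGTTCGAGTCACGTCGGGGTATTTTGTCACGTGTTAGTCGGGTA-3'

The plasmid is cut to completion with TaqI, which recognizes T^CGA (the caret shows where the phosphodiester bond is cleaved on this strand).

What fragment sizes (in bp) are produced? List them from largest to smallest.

134, 71, 66 bp

TaqI sites (TCGA) start at positions 94, 160, 231.
TaqI cuts after the first base of each site, so after positions 94, 160, 231.
Circular molecule, 3 cuts → 3 fragments:
  95–160 → 66 bp
  161–231 → 71 bp
  232–271 then 1–94 → 40 + 94 = 134 bp
Sorted largest to smallest: 134, 71, 66 bp.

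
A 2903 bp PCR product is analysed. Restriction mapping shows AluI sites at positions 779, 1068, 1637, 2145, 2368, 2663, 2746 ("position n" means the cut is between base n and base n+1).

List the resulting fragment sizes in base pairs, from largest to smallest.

779, 569, 508, 295, 289, 223, 157, 83 bp

Linear molecule, 7 cuts → 8 fragments:
  779 − 0 = 779 bp
  1068 − 779 = 289 bp
  1637 − 1068 = 569 bp
  2145 − 1637 = 508 bp
  2368 − 2145 = 223 bp
  2663 − 2368 = 295 bp
  2746 − 2663 = 83 bp
  2903 − 2746 = 157 bp
Sorted largest to smallest: 779, 569, 508, 295, 289, 223, 157, 83 bp.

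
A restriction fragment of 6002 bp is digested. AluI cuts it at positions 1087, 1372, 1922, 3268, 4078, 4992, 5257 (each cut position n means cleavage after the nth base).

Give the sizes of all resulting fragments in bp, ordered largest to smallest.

Linear molecule, 7 cuts → 8 fragments:
  1087 − 0 = 1087 bp
  1372 − 1087 = 285 bp
  1922 − 1372 = 550 bp
  3268 − 1922 = 1346 bp
  4078 − 3268 = 810 bp
  4992 − 4078 = 914 bp
  5257 − 4992 = 265 bp
  6002 − 5257 = 745 bp
Sorted largest to smallest: 1346, 1087, 914, 810, 745, 550, 285, 265 bp.

1346, 1087, 914, 810, 745, 550, 285, 265 bp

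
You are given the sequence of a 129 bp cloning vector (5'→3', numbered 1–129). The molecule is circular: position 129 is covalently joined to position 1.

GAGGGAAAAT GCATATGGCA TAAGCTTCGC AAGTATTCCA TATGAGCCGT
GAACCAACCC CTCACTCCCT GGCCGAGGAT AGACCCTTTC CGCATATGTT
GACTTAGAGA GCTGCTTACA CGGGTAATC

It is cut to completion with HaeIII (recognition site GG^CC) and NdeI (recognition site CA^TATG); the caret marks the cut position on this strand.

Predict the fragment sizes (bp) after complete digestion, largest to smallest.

The HaeIII site (GGCC) starts at position 71.
HaeIII cuts after base 2 of each site, so after position 72.
NdeI sites (CATATG) start at positions 12, 39, 93.
NdeI cuts after base 2 of each site, so after positions 13, 40, 94.
Combined cut positions: 13, 40, 72, 94.
Circular molecule, 4 cuts → 4 fragments:
  14–40 → 27 bp
  41–72 → 32 bp
  73–94 → 22 bp
  95–129 then 1–13 → 35 + 13 = 48 bp
Sorted largest to smallest: 48, 32, 27, 22 bp.

48, 32, 27, 22 bp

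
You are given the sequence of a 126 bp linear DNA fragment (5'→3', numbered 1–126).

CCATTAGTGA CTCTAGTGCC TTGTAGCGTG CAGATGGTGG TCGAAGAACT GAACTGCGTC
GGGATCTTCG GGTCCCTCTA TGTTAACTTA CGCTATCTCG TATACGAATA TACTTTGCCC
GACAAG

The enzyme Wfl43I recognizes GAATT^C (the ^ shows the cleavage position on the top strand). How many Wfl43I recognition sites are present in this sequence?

0

No occurrence of GAATTC is present in the sequence.
Wfl43I does not cut: 0 sites.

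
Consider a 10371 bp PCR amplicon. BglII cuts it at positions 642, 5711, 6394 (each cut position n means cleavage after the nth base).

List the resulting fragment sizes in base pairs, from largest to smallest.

5069, 3977, 683, 642 bp

Linear molecule, 3 cuts → 4 fragments:
  642 − 0 = 642 bp
  5711 − 642 = 5069 bp
  6394 − 5711 = 683 bp
  10371 − 6394 = 3977 bp
Sorted largest to smallest: 5069, 3977, 683, 642 bp.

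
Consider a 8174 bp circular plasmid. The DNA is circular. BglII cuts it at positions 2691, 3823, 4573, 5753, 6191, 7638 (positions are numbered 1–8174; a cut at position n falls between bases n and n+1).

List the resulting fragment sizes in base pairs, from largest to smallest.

3227, 1447, 1180, 1132, 750, 438 bp

Circular molecule, 6 cuts → 6 fragments:
  3823 − 2691 = 1132 bp
  4573 − 3823 = 750 bp
  5753 − 4573 = 1180 bp
  6191 − 5753 = 438 bp
  7638 − 6191 = 1447 bp
  wrap: 8174 − 7638 + 2691 = 3227 bp
Sorted largest to smallest: 3227, 1447, 1180, 1132, 750, 438 bp.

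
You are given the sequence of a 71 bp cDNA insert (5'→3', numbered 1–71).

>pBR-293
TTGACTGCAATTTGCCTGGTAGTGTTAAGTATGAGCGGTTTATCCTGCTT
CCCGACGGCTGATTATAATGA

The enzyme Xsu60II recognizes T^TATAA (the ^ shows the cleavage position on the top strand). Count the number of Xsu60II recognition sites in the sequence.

1

TTATAA occurs starting at position 63.
Xsu60II cuts at 1 site.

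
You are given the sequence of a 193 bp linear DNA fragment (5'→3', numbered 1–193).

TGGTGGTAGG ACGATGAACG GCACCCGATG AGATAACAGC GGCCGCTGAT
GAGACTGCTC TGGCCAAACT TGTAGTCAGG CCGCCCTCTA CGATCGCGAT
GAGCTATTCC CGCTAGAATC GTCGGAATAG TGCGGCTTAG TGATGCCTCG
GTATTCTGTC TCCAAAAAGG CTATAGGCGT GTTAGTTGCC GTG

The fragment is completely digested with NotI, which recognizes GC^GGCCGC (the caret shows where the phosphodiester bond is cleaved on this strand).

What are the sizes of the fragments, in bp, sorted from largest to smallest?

153, 40 bp

The NotI site (GCGGCCGC) starts at position 39.
NotI cuts after base 2 of each site, so after position 40.
Linear molecule, 1 cut → 2 fragments:
  1–40 → 40 bp
  41–193 → 153 bp
Sorted largest to smallest: 153, 40 bp.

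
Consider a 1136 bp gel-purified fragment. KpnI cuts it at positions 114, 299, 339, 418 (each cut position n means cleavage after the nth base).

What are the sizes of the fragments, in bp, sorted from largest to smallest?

Linear molecule, 4 cuts → 5 fragments:
  114 − 0 = 114 bp
  299 − 114 = 185 bp
  339 − 299 = 40 bp
  418 − 339 = 79 bp
  1136 − 418 = 718 bp
Sorted largest to smallest: 718, 185, 114, 79, 40 bp.

718, 185, 114, 79, 40 bp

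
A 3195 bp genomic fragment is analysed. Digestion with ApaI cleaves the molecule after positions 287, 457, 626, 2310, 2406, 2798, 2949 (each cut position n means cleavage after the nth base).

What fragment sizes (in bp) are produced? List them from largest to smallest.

1684, 392, 287, 246, 170, 169, 151, 96 bp

Linear molecule, 7 cuts → 8 fragments:
  287 − 0 = 287 bp
  457 − 287 = 170 bp
  626 − 457 = 169 bp
  2310 − 626 = 1684 bp
  2406 − 2310 = 96 bp
  2798 − 2406 = 392 bp
  2949 − 2798 = 151 bp
  3195 − 2949 = 246 bp
Sorted largest to smallest: 1684, 392, 287, 246, 170, 169, 151, 96 bp.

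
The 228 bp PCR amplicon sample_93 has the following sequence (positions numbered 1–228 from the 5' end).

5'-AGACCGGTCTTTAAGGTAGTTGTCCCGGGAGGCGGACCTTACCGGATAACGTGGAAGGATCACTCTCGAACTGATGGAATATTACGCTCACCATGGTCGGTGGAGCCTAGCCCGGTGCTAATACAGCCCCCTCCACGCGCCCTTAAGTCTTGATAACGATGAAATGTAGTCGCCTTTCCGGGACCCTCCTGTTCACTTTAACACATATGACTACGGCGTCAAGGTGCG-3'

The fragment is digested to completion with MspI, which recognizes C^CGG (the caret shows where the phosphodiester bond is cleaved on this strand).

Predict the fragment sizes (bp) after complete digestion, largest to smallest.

70, 66, 50, 21, 17, 4 bp

MspI sites (CCGG) start at positions 4, 25, 42, 112, 178.
MspI cuts after the first base of each site, so after positions 4, 25, 42, 112, 178.
Linear molecule, 5 cuts → 6 fragments:
  1–4 → 4 bp
  5–25 → 21 bp
  26–42 → 17 bp
  43–112 → 70 bp
  113–178 → 66 bp
  179–228 → 50 bp
Sorted largest to smallest: 70, 66, 50, 21, 17, 4 bp.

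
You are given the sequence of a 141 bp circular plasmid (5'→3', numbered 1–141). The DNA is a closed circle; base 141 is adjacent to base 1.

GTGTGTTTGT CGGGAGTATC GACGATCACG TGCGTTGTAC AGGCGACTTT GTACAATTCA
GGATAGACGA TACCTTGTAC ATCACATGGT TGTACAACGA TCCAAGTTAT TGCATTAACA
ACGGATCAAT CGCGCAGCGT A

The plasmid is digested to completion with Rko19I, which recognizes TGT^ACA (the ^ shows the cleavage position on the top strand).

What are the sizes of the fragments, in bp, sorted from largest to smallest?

Rko19I sites (TGTACA) start at positions 36, 50, 76, 91.
Rko19I cuts after base 3 of each site, so after positions 38, 52, 78, 93.
Circular molecule, 4 cuts → 4 fragments:
  39–52 → 14 bp
  53–78 → 26 bp
  79–93 → 15 bp
  94–141 then 1–38 → 48 + 38 = 86 bp
Sorted largest to smallest: 86, 26, 15, 14 bp.

86, 26, 15, 14 bp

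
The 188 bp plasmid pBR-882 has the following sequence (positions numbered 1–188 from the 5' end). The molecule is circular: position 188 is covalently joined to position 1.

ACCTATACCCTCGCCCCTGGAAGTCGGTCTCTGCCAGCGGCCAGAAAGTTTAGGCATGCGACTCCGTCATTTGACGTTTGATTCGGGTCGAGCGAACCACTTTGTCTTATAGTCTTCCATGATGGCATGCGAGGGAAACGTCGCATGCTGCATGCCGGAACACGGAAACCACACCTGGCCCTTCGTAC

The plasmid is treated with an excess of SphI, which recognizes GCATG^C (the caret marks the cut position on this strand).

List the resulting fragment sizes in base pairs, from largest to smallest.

SphI sites (GCATGC) start at positions 54, 125, 143, 150.
SphI cuts after base 5 of each site (before the last base), so after positions 58, 129, 147, 154.
Circular molecule, 4 cuts → 4 fragments:
  59–129 → 71 bp
  130–147 → 18 bp
  148–154 → 7 bp
  155–188 then 1–58 → 34 + 58 = 92 bp
Sorted largest to smallest: 92, 71, 18, 7 bp.

92, 71, 18, 7 bp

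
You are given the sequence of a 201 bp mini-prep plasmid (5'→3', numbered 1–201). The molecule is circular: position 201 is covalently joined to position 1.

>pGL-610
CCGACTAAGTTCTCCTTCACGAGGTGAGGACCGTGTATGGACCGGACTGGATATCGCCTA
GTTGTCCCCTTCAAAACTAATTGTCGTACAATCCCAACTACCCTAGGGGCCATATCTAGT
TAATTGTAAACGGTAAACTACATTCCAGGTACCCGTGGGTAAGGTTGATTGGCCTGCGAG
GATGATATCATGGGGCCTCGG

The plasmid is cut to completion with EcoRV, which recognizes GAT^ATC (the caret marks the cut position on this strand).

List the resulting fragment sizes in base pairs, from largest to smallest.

EcoRV sites (GATATC) start at positions 50, 184.
EcoRV cuts after base 3 of each site, so after positions 52, 186.
Circular molecule, 2 cuts → 2 fragments:
  53–186 → 134 bp
  187–201 then 1–52 → 15 + 52 = 67 bp
Sorted largest to smallest: 134, 67 bp.

134, 67 bp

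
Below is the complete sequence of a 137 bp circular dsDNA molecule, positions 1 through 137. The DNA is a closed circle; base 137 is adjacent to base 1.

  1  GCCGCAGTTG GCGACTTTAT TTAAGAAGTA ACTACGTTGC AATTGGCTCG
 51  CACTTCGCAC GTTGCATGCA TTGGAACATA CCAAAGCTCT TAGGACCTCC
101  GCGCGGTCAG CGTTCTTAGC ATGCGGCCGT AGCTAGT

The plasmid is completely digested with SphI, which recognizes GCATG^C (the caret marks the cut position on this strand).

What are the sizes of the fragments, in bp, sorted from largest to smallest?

SphI sites (GCATGC) start at positions 64, 119.
SphI cuts after base 5 of each site (before the last base), so after positions 68, 123.
Circular molecule, 2 cuts → 2 fragments:
  69–123 → 55 bp
  124–137 then 1–68 → 14 + 68 = 82 bp
Sorted largest to smallest: 82, 55 bp.

82, 55 bp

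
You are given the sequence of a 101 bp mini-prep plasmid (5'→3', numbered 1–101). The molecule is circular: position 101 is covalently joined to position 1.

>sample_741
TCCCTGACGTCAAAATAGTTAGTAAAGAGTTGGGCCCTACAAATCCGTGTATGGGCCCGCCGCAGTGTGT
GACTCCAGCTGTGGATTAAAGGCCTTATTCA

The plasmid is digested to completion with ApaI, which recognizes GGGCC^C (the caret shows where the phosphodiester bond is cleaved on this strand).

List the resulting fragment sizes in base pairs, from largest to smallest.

80, 21 bp

ApaI sites (GGGCCC) start at positions 32, 53.
ApaI cuts after base 5 of each site (before the last base), so after positions 36, 57.
Circular molecule, 2 cuts → 2 fragments:
  37–57 → 21 bp
  58–101 then 1–36 → 44 + 36 = 80 bp
Sorted largest to smallest: 80, 21 bp.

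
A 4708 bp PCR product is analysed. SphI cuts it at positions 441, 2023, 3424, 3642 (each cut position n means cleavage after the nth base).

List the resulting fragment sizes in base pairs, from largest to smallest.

Linear molecule, 4 cuts → 5 fragments:
  441 − 0 = 441 bp
  2023 − 441 = 1582 bp
  3424 − 2023 = 1401 bp
  3642 − 3424 = 218 bp
  4708 − 3642 = 1066 bp
Sorted largest to smallest: 1582, 1401, 1066, 441, 218 bp.

1582, 1401, 1066, 441, 218 bp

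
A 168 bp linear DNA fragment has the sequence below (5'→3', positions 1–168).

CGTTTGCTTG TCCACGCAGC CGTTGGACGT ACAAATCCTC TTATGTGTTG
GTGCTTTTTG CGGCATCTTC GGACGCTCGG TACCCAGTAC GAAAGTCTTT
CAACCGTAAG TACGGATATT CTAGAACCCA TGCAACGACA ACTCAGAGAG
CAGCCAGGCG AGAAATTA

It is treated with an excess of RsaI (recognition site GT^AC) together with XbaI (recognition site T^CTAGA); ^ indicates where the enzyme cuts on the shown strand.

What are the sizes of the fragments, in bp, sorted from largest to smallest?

51, 48, 30, 23, 9, 7 bp

RsaI sites (GTAC) start at positions 29, 80, 87, 110.
RsaI cuts after base 2 of each site, so after positions 30, 81, 88, 111.
The XbaI site (TCTAGA) starts at position 120.
XbaI cuts after the first base of each site, so after position 120.
Combined cut positions: 30, 81, 88, 111, 120.
Linear molecule, 5 cuts → 6 fragments:
  1–30 → 30 bp
  31–81 → 51 bp
  82–88 → 7 bp
  89–111 → 23 bp
  112–120 → 9 bp
  121–168 → 48 bp
Sorted largest to smallest: 51, 48, 30, 23, 9, 7 bp.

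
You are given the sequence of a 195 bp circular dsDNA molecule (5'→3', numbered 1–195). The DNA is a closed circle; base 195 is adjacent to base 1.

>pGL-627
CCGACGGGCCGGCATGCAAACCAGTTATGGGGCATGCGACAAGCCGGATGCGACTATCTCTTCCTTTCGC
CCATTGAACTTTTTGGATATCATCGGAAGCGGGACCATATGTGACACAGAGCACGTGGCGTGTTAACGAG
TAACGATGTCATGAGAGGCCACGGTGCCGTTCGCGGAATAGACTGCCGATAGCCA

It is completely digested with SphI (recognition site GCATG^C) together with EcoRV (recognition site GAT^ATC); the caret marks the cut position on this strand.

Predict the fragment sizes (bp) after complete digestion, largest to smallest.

123, 52, 20 bp

SphI sites (GCATGC) start at positions 12, 32.
SphI cuts after base 5 of each site (before the last base), so after positions 16, 36.
The EcoRV site (GATATC) starts at position 86.
EcoRV cuts after base 3 of each site, so after position 88.
Combined cut positions: 16, 36, 88.
Circular molecule, 3 cuts → 3 fragments:
  17–36 → 20 bp
  37–88 → 52 bp
  89–195 then 1–16 → 107 + 16 = 123 bp
Sorted largest to smallest: 123, 52, 20 bp.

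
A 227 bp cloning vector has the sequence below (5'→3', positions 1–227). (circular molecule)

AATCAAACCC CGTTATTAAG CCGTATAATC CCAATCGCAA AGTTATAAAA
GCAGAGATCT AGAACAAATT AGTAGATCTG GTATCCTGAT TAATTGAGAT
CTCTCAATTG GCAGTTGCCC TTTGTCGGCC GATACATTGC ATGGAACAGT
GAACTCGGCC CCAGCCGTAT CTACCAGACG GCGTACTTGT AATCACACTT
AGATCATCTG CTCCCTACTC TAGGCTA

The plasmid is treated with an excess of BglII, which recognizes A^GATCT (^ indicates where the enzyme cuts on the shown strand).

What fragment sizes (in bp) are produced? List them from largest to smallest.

185, 23, 19 bp

BglII sites (AGATCT) start at positions 55, 74, 97.
BglII cuts after the first base of each site, so after positions 55, 74, 97.
Circular molecule, 3 cuts → 3 fragments:
  56–74 → 19 bp
  75–97 → 23 bp
  98–227 then 1–55 → 130 + 55 = 185 bp
Sorted largest to smallest: 185, 23, 19 bp.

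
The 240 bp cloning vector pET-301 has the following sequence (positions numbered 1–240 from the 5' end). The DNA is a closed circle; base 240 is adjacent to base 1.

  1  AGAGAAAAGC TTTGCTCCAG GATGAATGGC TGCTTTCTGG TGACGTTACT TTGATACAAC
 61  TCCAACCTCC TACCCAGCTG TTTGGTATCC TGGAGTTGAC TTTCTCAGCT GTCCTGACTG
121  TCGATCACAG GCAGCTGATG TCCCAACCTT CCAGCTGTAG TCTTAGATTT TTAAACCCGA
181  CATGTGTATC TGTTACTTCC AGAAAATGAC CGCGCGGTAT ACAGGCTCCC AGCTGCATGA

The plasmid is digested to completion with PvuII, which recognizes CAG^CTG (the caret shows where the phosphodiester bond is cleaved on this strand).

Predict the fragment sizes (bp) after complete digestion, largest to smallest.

85, 78, 31, 26, 20 bp

PvuII sites (CAGCTG) start at positions 75, 106, 132, 152, 230.
PvuII cuts after base 3 of each site, so after positions 77, 108, 134, 154, 232.
Circular molecule, 5 cuts → 5 fragments:
  78–108 → 31 bp
  109–134 → 26 bp
  135–154 → 20 bp
  155–232 → 78 bp
  233–240 then 1–77 → 8 + 77 = 85 bp
Sorted largest to smallest: 85, 78, 31, 26, 20 bp.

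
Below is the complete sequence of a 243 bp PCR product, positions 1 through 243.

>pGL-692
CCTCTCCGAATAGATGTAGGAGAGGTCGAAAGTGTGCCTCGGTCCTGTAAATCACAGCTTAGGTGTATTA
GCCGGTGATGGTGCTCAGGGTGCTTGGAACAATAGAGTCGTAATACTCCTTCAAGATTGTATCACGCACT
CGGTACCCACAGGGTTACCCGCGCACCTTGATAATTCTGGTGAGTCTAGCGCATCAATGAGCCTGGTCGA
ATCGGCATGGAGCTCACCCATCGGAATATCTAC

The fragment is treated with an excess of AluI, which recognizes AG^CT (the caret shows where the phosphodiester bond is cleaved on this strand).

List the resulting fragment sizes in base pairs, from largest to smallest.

AluI sites (AGCT) start at positions 56, 221.
AluI cuts after base 2 of each site, so after positions 57, 222.
Linear molecule, 2 cuts → 3 fragments:
  1–57 → 57 bp
  58–222 → 165 bp
  223–243 → 21 bp
Sorted largest to smallest: 165, 57, 21 bp.

165, 57, 21 bp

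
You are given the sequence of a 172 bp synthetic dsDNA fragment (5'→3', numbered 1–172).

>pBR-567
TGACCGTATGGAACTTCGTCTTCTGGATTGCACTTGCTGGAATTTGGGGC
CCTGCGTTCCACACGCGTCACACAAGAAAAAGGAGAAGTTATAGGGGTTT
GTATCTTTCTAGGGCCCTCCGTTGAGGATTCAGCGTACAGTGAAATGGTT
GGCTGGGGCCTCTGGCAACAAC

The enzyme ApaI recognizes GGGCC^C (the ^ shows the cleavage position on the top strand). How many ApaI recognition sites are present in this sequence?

2

GGGCCC occurs starting at positions 47, 112.
ApaI cuts at 2 sites.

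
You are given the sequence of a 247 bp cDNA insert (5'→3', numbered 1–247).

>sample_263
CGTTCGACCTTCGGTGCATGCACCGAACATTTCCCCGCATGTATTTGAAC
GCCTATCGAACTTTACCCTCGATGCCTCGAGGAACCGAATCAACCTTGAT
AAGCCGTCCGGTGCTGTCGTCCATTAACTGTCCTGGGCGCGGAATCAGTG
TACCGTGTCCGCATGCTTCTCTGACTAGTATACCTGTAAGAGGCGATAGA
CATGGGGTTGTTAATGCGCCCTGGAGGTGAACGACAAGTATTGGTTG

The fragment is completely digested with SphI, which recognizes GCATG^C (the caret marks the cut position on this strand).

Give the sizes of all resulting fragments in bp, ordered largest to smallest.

145, 82, 20 bp

SphI sites (GCATGC) start at positions 16, 161.
SphI cuts after base 5 of each site (before the last base), so after positions 20, 165.
Linear molecule, 2 cuts → 3 fragments:
  1–20 → 20 bp
  21–165 → 145 bp
  166–247 → 82 bp
Sorted largest to smallest: 145, 82, 20 bp.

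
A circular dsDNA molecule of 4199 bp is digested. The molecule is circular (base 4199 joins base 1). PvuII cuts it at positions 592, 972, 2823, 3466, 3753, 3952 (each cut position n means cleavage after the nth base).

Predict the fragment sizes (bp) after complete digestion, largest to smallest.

Circular molecule, 6 cuts → 6 fragments:
  972 − 592 = 380 bp
  2823 − 972 = 1851 bp
  3466 − 2823 = 643 bp
  3753 − 3466 = 287 bp
  3952 − 3753 = 199 bp
  wrap: 4199 − 3952 + 592 = 839 bp
Sorted largest to smallest: 1851, 839, 643, 380, 287, 199 bp.

1851, 839, 643, 380, 287, 199 bp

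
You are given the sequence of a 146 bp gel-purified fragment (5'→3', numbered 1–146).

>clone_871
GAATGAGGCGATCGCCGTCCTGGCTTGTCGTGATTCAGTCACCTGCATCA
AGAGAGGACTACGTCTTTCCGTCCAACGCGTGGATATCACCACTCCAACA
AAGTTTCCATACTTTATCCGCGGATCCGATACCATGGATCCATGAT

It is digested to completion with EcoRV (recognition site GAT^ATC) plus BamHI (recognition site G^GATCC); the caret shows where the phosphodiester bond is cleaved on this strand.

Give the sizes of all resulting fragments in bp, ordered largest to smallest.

The EcoRV site (GATATC) starts at position 83.
EcoRV cuts after base 3 of each site, so after position 85.
BamHI sites (GGATCC) start at positions 122, 136.
BamHI cuts after the first base of each site, so after positions 122, 136.
Combined cut positions: 85, 122, 136.
Linear molecule, 3 cuts → 4 fragments:
  1–85 → 85 bp
  86–122 → 37 bp
  123–136 → 14 bp
  137–146 → 10 bp
Sorted largest to smallest: 85, 37, 14, 10 bp.

85, 37, 14, 10 bp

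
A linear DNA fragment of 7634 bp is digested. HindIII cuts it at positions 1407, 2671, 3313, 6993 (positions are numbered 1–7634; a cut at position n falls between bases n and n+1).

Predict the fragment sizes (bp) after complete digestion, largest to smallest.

Linear molecule, 4 cuts → 5 fragments:
  1407 − 0 = 1407 bp
  2671 − 1407 = 1264 bp
  3313 − 2671 = 642 bp
  6993 − 3313 = 3680 bp
  7634 − 6993 = 641 bp
Sorted largest to smallest: 3680, 1407, 1264, 642, 641 bp.

3680, 1407, 1264, 642, 641 bp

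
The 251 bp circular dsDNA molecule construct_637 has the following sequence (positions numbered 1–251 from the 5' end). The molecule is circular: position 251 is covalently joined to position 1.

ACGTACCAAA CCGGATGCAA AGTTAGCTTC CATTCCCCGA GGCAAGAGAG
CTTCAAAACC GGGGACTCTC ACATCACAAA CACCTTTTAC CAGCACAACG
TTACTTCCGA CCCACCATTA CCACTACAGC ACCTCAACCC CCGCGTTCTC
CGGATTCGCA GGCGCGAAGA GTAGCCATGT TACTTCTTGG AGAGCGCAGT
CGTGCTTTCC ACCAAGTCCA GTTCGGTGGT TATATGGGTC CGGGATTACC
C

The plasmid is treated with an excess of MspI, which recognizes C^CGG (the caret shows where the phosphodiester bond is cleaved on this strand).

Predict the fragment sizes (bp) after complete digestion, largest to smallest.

91, 90, 48, 22 bp

MspI sites (CCGG) start at positions 11, 59, 150, 240.
MspI cuts after the first base of each site, so after positions 11, 59, 150, 240.
Circular molecule, 4 cuts → 4 fragments:
  12–59 → 48 bp
  60–150 → 91 bp
  151–240 → 90 bp
  241–251 then 1–11 → 11 + 11 = 22 bp
Sorted largest to smallest: 91, 90, 48, 22 bp.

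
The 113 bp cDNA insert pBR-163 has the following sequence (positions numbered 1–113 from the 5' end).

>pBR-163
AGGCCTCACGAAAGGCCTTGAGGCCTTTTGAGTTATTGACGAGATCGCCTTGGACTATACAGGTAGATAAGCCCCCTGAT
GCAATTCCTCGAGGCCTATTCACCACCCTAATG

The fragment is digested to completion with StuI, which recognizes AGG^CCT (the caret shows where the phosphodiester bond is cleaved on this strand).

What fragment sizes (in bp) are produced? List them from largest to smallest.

71, 19, 12, 8, 3 bp

StuI sites (AGGCCT) start at positions 1, 13, 21, 92.
StuI cuts after base 3 of each site, so after positions 3, 15, 23, 94.
Linear molecule, 4 cuts → 5 fragments:
  1–3 → 3 bp
  4–15 → 12 bp
  16–23 → 8 bp
  24–94 → 71 bp
  95–113 → 19 bp
Sorted largest to smallest: 71, 19, 12, 8, 3 bp.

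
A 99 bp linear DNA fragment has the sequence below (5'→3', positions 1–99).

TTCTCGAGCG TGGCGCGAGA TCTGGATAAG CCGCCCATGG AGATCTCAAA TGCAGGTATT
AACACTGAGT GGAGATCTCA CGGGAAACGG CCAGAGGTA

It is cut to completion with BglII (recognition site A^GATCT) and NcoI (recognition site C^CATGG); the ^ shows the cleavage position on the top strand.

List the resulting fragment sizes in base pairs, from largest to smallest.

32, 26, 18, 17, 6 bp

BglII sites (AGATCT) start at positions 18, 41, 73.
BglII cuts after the first base of each site, so after positions 18, 41, 73.
The NcoI site (CCATGG) starts at position 35.
NcoI cuts after the first base of each site, so after position 35.
Combined cut positions: 18, 35, 41, 73.
Linear molecule, 4 cuts → 5 fragments:
  1–18 → 18 bp
  19–35 → 17 bp
  36–41 → 6 bp
  42–73 → 32 bp
  74–99 → 26 bp
Sorted largest to smallest: 32, 26, 18, 17, 6 bp.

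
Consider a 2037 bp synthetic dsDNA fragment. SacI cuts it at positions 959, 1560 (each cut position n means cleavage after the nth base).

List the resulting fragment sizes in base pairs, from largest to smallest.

Linear molecule, 2 cuts → 3 fragments:
  959 − 0 = 959 bp
  1560 − 959 = 601 bp
  2037 − 1560 = 477 bp
Sorted largest to smallest: 959, 601, 477 bp.

959, 601, 477 bp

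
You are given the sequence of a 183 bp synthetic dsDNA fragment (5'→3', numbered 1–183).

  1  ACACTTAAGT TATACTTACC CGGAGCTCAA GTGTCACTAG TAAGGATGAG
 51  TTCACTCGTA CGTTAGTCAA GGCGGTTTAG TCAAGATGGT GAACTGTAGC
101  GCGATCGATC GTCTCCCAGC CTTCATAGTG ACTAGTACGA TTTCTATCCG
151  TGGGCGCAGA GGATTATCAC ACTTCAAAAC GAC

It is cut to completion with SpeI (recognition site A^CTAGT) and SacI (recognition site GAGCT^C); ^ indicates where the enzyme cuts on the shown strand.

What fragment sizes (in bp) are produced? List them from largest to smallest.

SpeI sites (ACTAGT) start at positions 36, 131.
SpeI cuts after the first base of each site, so after positions 36, 131.
The SacI site (GAGCTC) starts at position 23.
SacI cuts after base 5 of each site (before the last base), so after position 27.
Combined cut positions: 27, 36, 131.
Linear molecule, 3 cuts → 4 fragments:
  1–27 → 27 bp
  28–36 → 9 bp
  37–131 → 95 bp
  132–183 → 52 bp
Sorted largest to smallest: 95, 52, 27, 9 bp.

95, 52, 27, 9 bp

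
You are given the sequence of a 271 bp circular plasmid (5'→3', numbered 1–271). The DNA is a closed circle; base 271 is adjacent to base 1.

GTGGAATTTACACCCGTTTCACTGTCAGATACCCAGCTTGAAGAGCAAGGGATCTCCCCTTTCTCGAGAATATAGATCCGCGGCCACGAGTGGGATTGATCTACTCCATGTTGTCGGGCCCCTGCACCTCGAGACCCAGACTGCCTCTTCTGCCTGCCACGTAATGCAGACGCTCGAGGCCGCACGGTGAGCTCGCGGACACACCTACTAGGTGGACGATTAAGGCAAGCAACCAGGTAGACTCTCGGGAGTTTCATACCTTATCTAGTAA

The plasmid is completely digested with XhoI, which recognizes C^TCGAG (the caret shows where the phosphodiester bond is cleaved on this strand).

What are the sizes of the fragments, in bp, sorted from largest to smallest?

XhoI sites (CTCGAG) start at positions 63, 128, 173.
XhoI cuts after the first base of each site, so after positions 63, 128, 173.
Circular molecule, 3 cuts → 3 fragments:
  64–128 → 65 bp
  129–173 → 45 bp
  174–271 then 1–63 → 98 + 63 = 161 bp
Sorted largest to smallest: 161, 65, 45 bp.

161, 65, 45 bp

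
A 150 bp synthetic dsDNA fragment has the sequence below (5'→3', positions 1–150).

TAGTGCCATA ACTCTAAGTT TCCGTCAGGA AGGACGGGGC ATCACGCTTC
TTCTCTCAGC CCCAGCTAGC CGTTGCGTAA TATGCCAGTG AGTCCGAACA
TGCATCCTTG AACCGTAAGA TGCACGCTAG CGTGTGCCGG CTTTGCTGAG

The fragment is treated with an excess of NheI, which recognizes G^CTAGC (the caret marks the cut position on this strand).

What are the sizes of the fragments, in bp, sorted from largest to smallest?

NheI sites (GCTAGC) start at positions 65, 126.
NheI cuts after the first base of each site, so after positions 65, 126.
Linear molecule, 2 cuts → 3 fragments:
  1–65 → 65 bp
  66–126 → 61 bp
  127–150 → 24 bp
Sorted largest to smallest: 65, 61, 24 bp.

65, 61, 24 bp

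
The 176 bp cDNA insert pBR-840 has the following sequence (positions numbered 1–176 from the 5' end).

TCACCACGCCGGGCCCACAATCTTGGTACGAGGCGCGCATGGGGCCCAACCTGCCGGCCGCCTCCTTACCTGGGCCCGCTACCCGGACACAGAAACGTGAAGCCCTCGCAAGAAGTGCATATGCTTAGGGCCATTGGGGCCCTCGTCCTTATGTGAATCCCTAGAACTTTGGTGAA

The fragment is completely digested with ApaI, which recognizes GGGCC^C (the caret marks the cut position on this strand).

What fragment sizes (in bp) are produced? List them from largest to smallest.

ApaI sites (GGGCCC) start at positions 11, 42, 72, 137.
ApaI cuts after base 5 of each site (before the last base), so after positions 15, 46, 76, 141.
Linear molecule, 4 cuts → 5 fragments:
  1–15 → 15 bp
  16–46 → 31 bp
  47–76 → 30 bp
  77–141 → 65 bp
  142–176 → 35 bp
Sorted largest to smallest: 65, 35, 31, 30, 15 bp.

65, 35, 31, 30, 15 bp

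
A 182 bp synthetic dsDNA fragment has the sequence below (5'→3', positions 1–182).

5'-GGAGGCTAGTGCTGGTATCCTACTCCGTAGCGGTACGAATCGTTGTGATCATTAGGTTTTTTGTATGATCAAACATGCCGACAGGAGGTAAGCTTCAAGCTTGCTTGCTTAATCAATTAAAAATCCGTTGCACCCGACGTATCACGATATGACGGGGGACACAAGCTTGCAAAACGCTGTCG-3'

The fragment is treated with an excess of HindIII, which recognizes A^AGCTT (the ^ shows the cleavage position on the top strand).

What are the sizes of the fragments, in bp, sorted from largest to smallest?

HindIII sites (AAGCTT) start at positions 90, 97, 163.
HindIII cuts after the first base of each site, so after positions 90, 97, 163.
Linear molecule, 3 cuts → 4 fragments:
  1–90 → 90 bp
  91–97 → 7 bp
  98–163 → 66 bp
  164–182 → 19 bp
Sorted largest to smallest: 90, 66, 19, 7 bp.

90, 66, 19, 7 bp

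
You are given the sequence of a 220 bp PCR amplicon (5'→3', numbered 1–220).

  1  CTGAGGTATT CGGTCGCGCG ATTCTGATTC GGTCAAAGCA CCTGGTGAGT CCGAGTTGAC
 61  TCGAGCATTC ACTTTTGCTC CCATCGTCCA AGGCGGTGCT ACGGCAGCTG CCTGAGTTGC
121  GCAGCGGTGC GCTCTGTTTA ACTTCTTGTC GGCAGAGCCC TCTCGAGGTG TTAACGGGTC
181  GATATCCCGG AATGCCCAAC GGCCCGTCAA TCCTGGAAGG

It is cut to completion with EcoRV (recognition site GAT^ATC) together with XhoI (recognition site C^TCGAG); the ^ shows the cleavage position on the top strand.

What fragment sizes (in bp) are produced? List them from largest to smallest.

The EcoRV site (GATATC) starts at position 181.
EcoRV cuts after base 3 of each site, so after position 183.
XhoI sites (CTCGAG) start at positions 60, 162.
XhoI cuts after the first base of each site, so after positions 60, 162.
Combined cut positions: 60, 162, 183.
Linear molecule, 3 cuts → 4 fragments:
  1–60 → 60 bp
  61–162 → 102 bp
  163–183 → 21 bp
  184–220 → 37 bp
Sorted largest to smallest: 102, 60, 37, 21 bp.

102, 60, 37, 21 bp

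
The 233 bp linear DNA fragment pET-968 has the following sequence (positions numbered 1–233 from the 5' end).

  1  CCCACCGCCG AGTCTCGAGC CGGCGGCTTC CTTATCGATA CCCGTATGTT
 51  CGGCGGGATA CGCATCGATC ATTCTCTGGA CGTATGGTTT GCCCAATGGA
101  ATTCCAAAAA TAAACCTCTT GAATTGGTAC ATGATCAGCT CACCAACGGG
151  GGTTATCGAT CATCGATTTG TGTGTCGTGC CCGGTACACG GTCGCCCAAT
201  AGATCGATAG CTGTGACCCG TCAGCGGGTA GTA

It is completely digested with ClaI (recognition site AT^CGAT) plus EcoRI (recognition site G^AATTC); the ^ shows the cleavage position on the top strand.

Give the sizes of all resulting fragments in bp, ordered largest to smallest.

57, 41, 35, 34, 30, 29, 7 bp

ClaI sites (ATCGAT) start at positions 34, 64, 155, 162, 203.
ClaI cuts after base 2 of each site, so after positions 35, 65, 156, 163, 204.
The EcoRI site (GAATTC) starts at position 99.
EcoRI cuts after the first base of each site, so after position 99.
Combined cut positions: 35, 65, 99, 156, 163, 204.
Linear molecule, 6 cuts → 7 fragments:
  1–35 → 35 bp
  36–65 → 30 bp
  66–99 → 34 bp
  100–156 → 57 bp
  157–163 → 7 bp
  164–204 → 41 bp
  205–233 → 29 bp
Sorted largest to smallest: 57, 41, 35, 34, 30, 29, 7 bp.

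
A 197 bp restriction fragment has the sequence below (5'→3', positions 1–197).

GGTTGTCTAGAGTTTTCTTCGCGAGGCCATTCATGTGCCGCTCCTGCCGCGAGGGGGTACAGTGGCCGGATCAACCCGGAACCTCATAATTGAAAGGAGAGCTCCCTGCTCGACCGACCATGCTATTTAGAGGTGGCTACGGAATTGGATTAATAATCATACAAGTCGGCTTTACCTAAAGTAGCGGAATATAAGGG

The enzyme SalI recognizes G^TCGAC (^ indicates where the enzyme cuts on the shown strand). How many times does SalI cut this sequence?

0

No occurrence of GTCGAC is present in the sequence.
SalI does not cut: 0 sites.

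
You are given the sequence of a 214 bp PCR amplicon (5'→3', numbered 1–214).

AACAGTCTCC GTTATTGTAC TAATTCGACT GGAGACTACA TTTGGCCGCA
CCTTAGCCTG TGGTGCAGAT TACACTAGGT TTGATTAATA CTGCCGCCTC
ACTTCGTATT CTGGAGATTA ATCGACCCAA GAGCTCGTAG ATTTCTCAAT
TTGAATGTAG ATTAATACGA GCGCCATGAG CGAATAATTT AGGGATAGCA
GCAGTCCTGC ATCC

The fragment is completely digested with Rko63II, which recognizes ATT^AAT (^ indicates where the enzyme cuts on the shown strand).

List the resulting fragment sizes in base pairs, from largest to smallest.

Rko63II sites (ATTAAT) start at positions 84, 117, 161.
Rko63II cuts after base 3 of each site, so after positions 86, 119, 163.
Linear molecule, 3 cuts → 4 fragments:
  1–86 → 86 bp
  87–119 → 33 bp
  120–163 → 44 bp
  164–214 → 51 bp
Sorted largest to smallest: 86, 51, 44, 33 bp.

86, 51, 44, 33 bp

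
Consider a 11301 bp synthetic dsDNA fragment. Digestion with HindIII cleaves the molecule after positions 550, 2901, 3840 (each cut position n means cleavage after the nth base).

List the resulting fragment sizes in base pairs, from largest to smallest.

7461, 2351, 939, 550 bp

Linear molecule, 3 cuts → 4 fragments:
  550 − 0 = 550 bp
  2901 − 550 = 2351 bp
  3840 − 2901 = 939 bp
  11301 − 3840 = 7461 bp
Sorted largest to smallest: 7461, 2351, 939, 550 bp.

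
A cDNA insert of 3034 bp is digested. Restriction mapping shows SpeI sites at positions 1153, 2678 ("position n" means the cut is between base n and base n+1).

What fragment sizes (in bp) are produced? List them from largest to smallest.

Linear molecule, 2 cuts → 3 fragments:
  1153 − 0 = 1153 bp
  2678 − 1153 = 1525 bp
  3034 − 2678 = 356 bp
Sorted largest to smallest: 1525, 1153, 356 bp.

1525, 1153, 356 bp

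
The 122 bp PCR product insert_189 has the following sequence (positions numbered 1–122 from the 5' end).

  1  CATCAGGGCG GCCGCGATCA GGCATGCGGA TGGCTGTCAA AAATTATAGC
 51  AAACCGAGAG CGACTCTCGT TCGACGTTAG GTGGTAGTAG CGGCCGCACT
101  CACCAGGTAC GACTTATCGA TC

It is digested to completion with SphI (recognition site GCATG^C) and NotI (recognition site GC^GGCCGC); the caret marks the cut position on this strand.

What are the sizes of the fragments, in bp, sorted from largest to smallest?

65, 31, 17, 9 bp

The SphI site (GCATGC) starts at position 22.
SphI cuts after base 5 of each site (before the last base), so after position 26.
NotI sites (GCGGCCGC) start at positions 8, 90.
NotI cuts after base 2 of each site, so after positions 9, 91.
Combined cut positions: 9, 26, 91.
Linear molecule, 3 cuts → 4 fragments:
  1–9 → 9 bp
  10–26 → 17 bp
  27–91 → 65 bp
  92–122 → 31 bp
Sorted largest to smallest: 65, 31, 17, 9 bp.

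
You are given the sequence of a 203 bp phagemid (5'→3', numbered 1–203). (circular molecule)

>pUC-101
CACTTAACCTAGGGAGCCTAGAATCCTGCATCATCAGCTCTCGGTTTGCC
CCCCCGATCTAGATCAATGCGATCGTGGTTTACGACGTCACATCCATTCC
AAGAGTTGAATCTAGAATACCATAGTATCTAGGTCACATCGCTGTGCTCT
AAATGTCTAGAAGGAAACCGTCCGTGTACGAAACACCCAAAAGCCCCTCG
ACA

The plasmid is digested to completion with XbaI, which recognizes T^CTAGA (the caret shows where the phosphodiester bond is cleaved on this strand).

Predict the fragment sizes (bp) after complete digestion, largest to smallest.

XbaI sites (TCTAGA) start at positions 58, 111, 156.
XbaI cuts after the first base of each site, so after positions 58, 111, 156.
Circular molecule, 3 cuts → 3 fragments:
  59–111 → 53 bp
  112–156 → 45 bp
  157–203 then 1–58 → 47 + 58 = 105 bp
Sorted largest to smallest: 105, 53, 45 bp.

105, 53, 45 bp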